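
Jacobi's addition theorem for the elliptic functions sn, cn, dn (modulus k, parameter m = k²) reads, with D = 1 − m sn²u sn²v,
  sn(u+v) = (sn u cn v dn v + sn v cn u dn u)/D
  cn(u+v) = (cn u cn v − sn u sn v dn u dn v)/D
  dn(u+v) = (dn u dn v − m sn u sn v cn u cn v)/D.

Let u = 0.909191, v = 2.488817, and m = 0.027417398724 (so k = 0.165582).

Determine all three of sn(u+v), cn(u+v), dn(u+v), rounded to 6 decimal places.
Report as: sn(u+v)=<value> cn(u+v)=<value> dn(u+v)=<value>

sn u = 0.7872169904716109, cn u = 0.6166760980553889, dn u = 0.9914681778343138
sn v = 0.6236219542162756, cn v = -0.7817260762053889, dn v = 0.9946543392535462
m = k² = 0.027417398724
D = 1 − m·sn²u·sn²v = 0.9933921837536811
sn(u+v) = (sn u·cn v·dn v + sn v·cn u·dn u)/D = -0.230806746299668/0.9933921837536811 = -0.2323420196719589
cn(u+v) = (cn u·cn v − sn u·sn v·dn u·dn v)/D = -0.9662071602950726/0.9933921837536811 = -0.9726341480200842
dn(u+v) = (dn u·dn v − m·sn u·sn v·cn u·cn v)/D = 0.992656767376818/0.9933921837536811 = 0.9992596918026029

sn(u+v)=-0.232342 cn(u+v)=-0.972634 dn(u+v)=0.999260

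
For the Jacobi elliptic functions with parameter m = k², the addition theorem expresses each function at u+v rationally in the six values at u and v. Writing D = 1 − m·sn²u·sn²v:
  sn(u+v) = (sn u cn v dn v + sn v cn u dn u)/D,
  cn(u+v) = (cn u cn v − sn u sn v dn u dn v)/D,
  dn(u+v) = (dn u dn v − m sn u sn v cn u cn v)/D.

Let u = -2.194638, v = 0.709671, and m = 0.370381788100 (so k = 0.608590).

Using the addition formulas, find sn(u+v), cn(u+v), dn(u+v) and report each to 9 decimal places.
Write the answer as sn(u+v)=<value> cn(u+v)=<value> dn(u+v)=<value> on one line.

sn(u+v)=-0.976493879 cn(u+v)=0.215545132 dn(u+v)=0.804254960

sn u = -0.9390797496055087, cn u = -0.3436993219092162, dn u = 0.8205919357804196
sn v = 0.6364130882307331, cn v = 0.7713484174668547, dn v = 0.921947595356299
m = k² = 0.3703817881
D = 1 − m·sn²u·sn²v = 0.867708244304846
sn(u+v) = (sn u·cn v·dn v + sn v·cn u·dn u)/D = -0.8473117894500319/0.867708244304846 = -0.9764938791481064
cn(u+v) = (cn u·cn v − sn u·sn v·dn u·dn v)/D = 0.1870302881716839/0.867708244304846 = 0.215545132133118
dn(u+v) = (dn u·dn v − m·sn u·sn v·cn u·cn v)/D = 0.6978586590196809/0.867708244304846 = 0.8042549596595823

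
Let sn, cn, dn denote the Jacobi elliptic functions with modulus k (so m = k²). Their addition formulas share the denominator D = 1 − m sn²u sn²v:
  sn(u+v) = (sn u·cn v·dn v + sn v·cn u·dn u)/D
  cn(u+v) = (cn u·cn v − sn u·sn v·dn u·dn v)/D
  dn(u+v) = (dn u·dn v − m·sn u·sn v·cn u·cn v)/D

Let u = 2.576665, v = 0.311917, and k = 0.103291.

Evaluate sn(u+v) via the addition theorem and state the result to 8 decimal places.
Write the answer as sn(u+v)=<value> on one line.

sn(u+v)=0.25844234

sn u = 0.542192286251546, cn u = -0.8402544404698624, dn u = 0.9984305677622093
sn v = 0.3068333318633595, cn v = 0.9517632617713449, dn v = 0.999497646839692
m = k² = 0.010669030681
D = 1 − m·sn²u·sn²v = 0.9997047181825195
sn(u+v) = (sn u·cn v·dn v + sn v·cn u·dn u)/D = 0.2583660236063523/0.9997047181825195 = 0.2584423369293148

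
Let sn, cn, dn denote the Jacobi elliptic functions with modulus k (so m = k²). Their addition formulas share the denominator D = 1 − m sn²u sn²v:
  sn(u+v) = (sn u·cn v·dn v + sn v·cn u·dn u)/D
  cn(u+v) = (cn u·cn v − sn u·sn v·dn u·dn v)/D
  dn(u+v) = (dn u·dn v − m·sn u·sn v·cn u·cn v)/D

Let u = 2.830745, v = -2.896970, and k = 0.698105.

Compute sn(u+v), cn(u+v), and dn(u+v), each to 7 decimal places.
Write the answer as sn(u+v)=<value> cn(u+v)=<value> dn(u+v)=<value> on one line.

sn(u+v)=-0.0661531 cn(u+v)=0.9978095 dn(u+v)=0.9989331

sn u = 0.726077407946956, cn u = -0.6876129708411772, dn u = 0.8620176451456641
sn v = -0.6852732148034331, cn v = -0.7282860846349927, dn v = 0.8781460386148411
m = k² = 0.487350591025
D = 1 − m·sn²u·sn²v = 0.8793479074562789
sn(u+v) = (sn u·cn v·dn v + sn v·cn u·dn u)/D = -0.05817157792065776/0.8793479074562789 = -0.06615308619876377
cn(u+v) = (cn u·cn v − sn u·sn v·dn u·dn v)/D = 0.8774216830406901/0.8793479074562789 = 0.9978094854161184
dn(u+v) = (dn u·dn v − m·sn u·sn v·cn u·cn v)/D = 0.8784096885022968/0.8793479074562789 = 0.9989330514736811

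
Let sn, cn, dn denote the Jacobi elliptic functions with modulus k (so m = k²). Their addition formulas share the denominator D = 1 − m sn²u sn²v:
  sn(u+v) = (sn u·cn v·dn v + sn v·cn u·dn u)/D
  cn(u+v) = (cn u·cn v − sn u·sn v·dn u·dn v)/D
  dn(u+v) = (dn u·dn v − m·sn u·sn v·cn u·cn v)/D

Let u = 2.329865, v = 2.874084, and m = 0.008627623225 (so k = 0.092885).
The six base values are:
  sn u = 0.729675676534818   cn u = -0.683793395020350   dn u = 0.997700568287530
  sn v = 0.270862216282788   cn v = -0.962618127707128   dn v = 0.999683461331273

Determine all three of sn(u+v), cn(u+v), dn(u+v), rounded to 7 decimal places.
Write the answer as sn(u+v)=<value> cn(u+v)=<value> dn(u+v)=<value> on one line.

sn(u+v)=-0.8872636 cn(u+v)=0.4612627 dn(u+v)=0.9965982

m = k² = 0.008627623225
D = 1 − m·sn²u·sn²v = 0.999662986137563
sn(u+v) = (sn u·cn v·dn v + sn v·cn u·dn u)/D = -0.886964605106561/0.999662986137563 = -0.8872636252479057
cn(u+v) = (cn u·cn v − sn u·sn v·dn u·dn v)/D = 0.4611072273795236/0.999662986137563 = 0.4612626792966714
dn(u+v) = (dn u·dn v − m·sn u·sn v·cn u·cn v)/D = 0.996262355546309/0.999662986137563 = 0.9965982229627276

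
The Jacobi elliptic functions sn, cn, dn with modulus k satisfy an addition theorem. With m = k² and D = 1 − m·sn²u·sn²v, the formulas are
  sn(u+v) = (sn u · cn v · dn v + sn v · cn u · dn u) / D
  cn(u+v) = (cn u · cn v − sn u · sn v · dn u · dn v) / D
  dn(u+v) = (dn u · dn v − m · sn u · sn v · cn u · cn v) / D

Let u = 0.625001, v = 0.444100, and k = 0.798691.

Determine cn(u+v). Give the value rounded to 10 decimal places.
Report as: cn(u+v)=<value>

sn u = 0.5656363807806488, cn u = 0.8246547670009365, dn u = 0.8921351096139161
sn v = 0.4215876919070496, cn v = 0.9067876366782283, dn v = 0.9416054320429196
m = k² = 0.637907313481
D = 1 − m·sn²u·sn²v = 0.9637249435045839
cn(u+v) = (cn u·cn v − sn u·sn v·dn u·dn v)/D = 0.5474665013895554/0.9637249435045839 = 0.5680733959201

cn(u+v)=0.5680733959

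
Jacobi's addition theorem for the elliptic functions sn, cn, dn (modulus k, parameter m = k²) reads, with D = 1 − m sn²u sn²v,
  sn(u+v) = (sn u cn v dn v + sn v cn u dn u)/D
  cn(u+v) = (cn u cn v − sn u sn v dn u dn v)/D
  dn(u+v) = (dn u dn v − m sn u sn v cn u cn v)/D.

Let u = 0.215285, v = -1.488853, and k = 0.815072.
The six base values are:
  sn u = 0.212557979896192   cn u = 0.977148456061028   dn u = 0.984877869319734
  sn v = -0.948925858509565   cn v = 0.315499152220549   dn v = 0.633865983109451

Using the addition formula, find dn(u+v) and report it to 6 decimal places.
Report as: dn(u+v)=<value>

dn(u+v)=0.684080

m = k² = 0.664342365184
D = 1 − m·sn²u·sn²v = 0.9729721600073565
dn(u+v) = (dn u·dn v − m·sn u·sn v·cn u·cn v)/D = 0.6655910730798259/0.9729721600073565 = 0.6840802855806208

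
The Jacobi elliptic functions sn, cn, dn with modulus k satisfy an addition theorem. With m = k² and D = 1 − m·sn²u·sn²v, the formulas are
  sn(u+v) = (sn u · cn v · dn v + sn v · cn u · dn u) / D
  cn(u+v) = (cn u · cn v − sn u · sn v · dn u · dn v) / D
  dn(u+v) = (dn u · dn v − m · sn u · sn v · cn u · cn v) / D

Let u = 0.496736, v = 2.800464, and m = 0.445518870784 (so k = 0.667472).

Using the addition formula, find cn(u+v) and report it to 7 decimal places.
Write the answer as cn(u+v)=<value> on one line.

cn(u+v)=-0.9488268

sn u = 0.4689589090364477, cn u = 0.8832199848482511, dn u = 0.9497475426076856
sn v = 0.7067713596396721, cn v = -0.7074420436990506, dn v = 0.8817323005260156
m = k² = 0.445518870784
D = 1 − m·sn²u·sn²v = 0.9510566637015082
cn(u+v) = (cn u·cn v − sn u·sn v·dn u·dn v)/D = -0.9023880909311995/0.9510566637015082 = -0.9488268421558703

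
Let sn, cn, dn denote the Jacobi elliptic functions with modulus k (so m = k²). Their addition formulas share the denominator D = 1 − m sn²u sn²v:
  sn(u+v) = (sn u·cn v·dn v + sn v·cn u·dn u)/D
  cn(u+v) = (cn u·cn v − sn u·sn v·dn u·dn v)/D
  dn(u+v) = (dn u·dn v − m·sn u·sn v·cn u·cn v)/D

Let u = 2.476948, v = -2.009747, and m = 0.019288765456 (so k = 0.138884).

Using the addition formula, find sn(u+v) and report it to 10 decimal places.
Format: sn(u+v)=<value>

sn u = 0.6280460027009218, cn u = -0.7781762130079496, dn u = 0.9961885890685727
sn v = -0.9100634616103683, cn v = -0.4144689322998211, dn v = 0.9919802142146126
m = k² = 0.019288765456
D = 1 − m·sn²u·sn²v = 0.9936986921128674
sn(u+v) = (sn u·cn v·dn v + sn v·cn u·dn u)/D = 0.4472725746679865/0.9936986921128674 = 0.4501088491089449

sn(u+v)=0.4501088491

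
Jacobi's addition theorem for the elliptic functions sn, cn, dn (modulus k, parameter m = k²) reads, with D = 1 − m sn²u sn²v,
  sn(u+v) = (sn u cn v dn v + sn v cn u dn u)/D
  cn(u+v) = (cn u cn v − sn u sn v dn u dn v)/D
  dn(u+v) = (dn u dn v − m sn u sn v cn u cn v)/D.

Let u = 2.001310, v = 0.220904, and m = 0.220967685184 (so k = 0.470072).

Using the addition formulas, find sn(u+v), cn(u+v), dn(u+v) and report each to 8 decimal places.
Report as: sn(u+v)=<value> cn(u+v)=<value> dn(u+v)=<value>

sn u = 0.9573030308060691, cn u = -0.2890863317583769, dn u = 0.8930278745542119
sn v = 0.2187283385611541, cn v = 0.9757857930459313, dn v = 0.9947001784368897
m = k² = 0.220967685184
D = 1 − m·sn²u·sn²v = 0.9903119194258181
sn(u+v) = (sn u·cn v·dn v + sn v·cn u·dn u)/D = 0.8727046348110548/0.9903119194258181 = 0.881242180056813
cn(u+v) = (cn u·cn v − sn u·sn v·dn u·dn v)/D = -0.4680858021091341/0.9903119194258181 = -0.4726650188968035
dn(u+v) = (dn u·dn v − m·sn u·sn v·cn u·cn v)/D = 0.9013466326873916/0.9903119194258181 = 0.9101643785222655

sn(u+v)=0.88124218 cn(u+v)=-0.47266502 dn(u+v)=0.91016438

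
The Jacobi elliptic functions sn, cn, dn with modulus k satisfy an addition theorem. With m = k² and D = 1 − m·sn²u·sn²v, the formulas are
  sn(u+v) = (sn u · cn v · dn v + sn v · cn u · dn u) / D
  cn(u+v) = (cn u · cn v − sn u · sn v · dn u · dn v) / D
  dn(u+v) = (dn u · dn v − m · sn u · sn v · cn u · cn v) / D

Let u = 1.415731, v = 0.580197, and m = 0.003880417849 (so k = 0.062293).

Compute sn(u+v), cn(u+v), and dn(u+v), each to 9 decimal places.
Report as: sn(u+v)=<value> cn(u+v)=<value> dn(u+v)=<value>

sn(u+v)=0.911931667 cn(u+v)=-0.410342095 dn(u+v)=0.998385181

sn u = 0.9878114265187061, cn u = 0.1556553424687983, dn u = 0.9981050040888333
sn v = 0.5480899550629137, cn v = 0.8364193931032047, dn v = 0.9994169862442663
m = k² = 0.003880417849
D = 1 − m·sn²u·sn²v = 0.9988625553555727
sn(u+v) = (sn u·cn v·dn v + sn v·cn u·dn u)/D = 0.9108943951694686/0.9988625553555727 = 0.9119316669601361
cn(u+v) = (cn u·cn v − sn u·sn v·dn u·dn v)/D = -0.409875353418954/0.9988625553555727 = -0.4103420948371096
dn(u+v) = (dn u·dn v − m·sn u·sn v·cn u·cn v)/D = 0.9972495729883731/0.9988625553555727 = 0.9983851808654241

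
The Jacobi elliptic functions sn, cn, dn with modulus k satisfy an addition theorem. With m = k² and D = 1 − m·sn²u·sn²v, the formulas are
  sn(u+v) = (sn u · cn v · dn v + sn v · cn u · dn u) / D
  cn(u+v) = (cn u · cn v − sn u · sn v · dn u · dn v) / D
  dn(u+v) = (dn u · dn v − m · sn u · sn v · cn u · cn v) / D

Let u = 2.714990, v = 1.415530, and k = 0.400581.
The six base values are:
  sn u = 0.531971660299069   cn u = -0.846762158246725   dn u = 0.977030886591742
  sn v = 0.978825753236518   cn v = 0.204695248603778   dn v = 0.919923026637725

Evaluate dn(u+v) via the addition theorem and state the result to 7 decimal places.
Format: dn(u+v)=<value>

m = k² = 0.160465137561
D = 1 − m·sn²u·sn²v = 0.9564920660242071
dn(u+v) = (dn u·dn v − m·sn u·sn v·cn u·cn v)/D = 0.9132757184057761/0.9564920660242071 = 0.9548178713096222

dn(u+v)=0.9548179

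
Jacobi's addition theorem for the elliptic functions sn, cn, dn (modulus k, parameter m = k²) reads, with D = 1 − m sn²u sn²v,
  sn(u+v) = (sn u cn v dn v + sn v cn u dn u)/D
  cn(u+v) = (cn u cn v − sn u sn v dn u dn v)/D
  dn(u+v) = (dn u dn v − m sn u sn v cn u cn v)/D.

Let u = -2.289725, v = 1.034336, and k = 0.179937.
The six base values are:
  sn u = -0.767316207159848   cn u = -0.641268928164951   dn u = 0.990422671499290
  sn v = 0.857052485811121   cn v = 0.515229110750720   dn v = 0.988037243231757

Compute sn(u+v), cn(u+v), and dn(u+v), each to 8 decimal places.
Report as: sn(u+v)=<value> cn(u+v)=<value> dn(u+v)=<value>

sn(u+v)=-0.94822921 cn(u+v)=0.31758677 dn(u+v)=0.98533664

m = k² = 0.032377323969
D = 1 − m·sn²u·sn²v = 0.9859975338501325
sn(u+v) = (sn u·cn v·dn v + sn v·cn u·dn u)/D = -0.9349516655905211/0.9859975338501325 = -0.9482292130485489
cn(u+v) = (cn u·cn v − sn u·sn v·dn u·dn v)/D = 0.3131397767260709/0.9859975338501325 = 0.3175867747897094
dn(u+v) = (dn u·dn v − m·sn u·sn v·cn u·cn v)/D = 0.9715394984619639/0.9859975338501325 = 0.9853366414298089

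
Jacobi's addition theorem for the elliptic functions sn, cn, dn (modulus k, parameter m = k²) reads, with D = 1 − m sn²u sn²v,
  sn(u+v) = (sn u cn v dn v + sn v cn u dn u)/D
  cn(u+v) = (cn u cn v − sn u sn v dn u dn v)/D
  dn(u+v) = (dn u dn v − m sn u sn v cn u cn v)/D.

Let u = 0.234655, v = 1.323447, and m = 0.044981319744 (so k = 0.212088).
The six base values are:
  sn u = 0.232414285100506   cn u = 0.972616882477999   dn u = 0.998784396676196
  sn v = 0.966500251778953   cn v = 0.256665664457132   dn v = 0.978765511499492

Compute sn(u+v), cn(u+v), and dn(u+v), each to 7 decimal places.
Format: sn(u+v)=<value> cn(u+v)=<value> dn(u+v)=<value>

m = k² = 0.044981319744
D = 1 − m·sn²u·sn²v = 0.9977303349380539
sn(u+v) = (sn u·cn v·dn v + sn v·cn u·dn u)/D = 0.9972778237047702/0.9977303349380539 = 0.9995464593814202
cn(u+v) = (cn u·cn v − sn u·sn v·dn u·dn v)/D = 0.0300460247333723/0.9977303349380539 = 0.03011437427653011
dn(u+v) = (dn u·dn v − m·sn u·sn v·cn u·cn v)/D = 0.9750533638492443/0.9977303349380539 = 0.9772714426987754

sn(u+v)=0.9995465 cn(u+v)=0.0301144 dn(u+v)=0.9772714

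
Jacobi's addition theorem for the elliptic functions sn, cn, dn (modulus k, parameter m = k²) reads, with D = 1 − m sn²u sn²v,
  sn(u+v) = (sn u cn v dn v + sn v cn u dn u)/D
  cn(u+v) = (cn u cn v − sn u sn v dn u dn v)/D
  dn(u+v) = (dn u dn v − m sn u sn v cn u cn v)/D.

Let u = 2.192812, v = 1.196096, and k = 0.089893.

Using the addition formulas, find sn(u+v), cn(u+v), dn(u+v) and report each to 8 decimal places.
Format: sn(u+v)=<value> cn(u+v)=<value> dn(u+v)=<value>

sn(u+v)=-0.23859723 cn(u+v)=-0.97111861 dn(u+v)=0.99976996

sn u = 0.8158393781295005, cn u = -0.5782785739531337, dn u = 0.997307124812417
sn v = 0.9299834189054044, cn v = 0.3676014697481705, dn v = 0.9964994768120393
m = k² = 0.008080751449
D = 1 − m·sn²u·sn²v = 0.9953483022651928
sn(u+v) = (sn u·cn v·dn v + sn v·cn u·dn u)/D = -0.2374873508914827/0.9953483022651928 = -0.2385972331002263
cn(u+v) = (cn u·cn v − sn u·sn v·dn u·dn v)/D = -0.9666012626666423/0.9953483022651928 = -0.9711186129185849
dn(u+v) = (dn u·dn v − m·sn u·sn v·cn u·cn v)/D = 0.9951193327869185/0.9953483022651928 = 0.9997699604472594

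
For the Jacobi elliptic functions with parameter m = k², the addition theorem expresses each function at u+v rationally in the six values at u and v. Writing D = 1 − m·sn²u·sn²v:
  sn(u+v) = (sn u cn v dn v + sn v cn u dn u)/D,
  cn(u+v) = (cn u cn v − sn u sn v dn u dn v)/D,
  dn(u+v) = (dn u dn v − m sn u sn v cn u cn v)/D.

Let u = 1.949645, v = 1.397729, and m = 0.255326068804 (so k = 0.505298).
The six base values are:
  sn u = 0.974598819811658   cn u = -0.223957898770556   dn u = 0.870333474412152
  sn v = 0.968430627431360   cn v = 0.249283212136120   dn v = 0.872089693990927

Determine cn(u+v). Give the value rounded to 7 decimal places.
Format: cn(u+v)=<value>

cn(u+v)=-0.9995525

m = k² = 0.255326068804
D = 1 − m·sn²u·sn²v = 0.7725510414240584
cn(u+v) = (cn u·cn v − sn u·sn v·dn u·dn v)/D = -0.7722052925191817/0.7725510414240584 = -0.9995524581725508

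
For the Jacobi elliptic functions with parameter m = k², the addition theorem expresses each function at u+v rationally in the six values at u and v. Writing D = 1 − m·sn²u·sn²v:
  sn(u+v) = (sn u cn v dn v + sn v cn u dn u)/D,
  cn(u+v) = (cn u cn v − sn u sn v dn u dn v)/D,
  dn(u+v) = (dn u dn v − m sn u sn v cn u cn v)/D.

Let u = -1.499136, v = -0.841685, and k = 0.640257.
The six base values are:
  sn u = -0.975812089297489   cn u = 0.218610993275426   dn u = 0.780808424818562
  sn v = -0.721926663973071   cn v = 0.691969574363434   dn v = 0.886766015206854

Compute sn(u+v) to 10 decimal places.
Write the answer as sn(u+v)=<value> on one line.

sn(u+v)=-0.9063940065

m = k² = 0.409929026049
D = 1 − m·sn²u·sn²v = 0.7965642734380377
sn(u+v) = (sn u·cn v·dn v + sn v·cn u·dn u)/D = -0.7220010832703878/0.7965642734380377 = -0.9063940065428381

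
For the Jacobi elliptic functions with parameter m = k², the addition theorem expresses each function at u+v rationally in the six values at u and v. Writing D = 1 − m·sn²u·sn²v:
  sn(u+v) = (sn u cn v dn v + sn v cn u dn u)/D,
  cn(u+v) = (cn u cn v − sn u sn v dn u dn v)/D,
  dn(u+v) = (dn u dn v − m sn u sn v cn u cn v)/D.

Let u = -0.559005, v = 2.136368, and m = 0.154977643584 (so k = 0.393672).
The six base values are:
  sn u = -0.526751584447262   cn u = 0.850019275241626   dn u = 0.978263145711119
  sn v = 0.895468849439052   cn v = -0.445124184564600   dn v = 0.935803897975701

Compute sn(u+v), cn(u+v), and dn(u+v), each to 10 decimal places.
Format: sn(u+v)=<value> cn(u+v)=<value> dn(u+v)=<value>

sn(u+v)=0.9984665227 cn(u+v)=0.0553588564 dn(u+v)=0.9195092720

m = k² = 0.154977643584
D = 1 − m·sn²u·sn²v = 0.9655188517412827
sn(u+v) = (sn u·cn v·dn v + sn v·cn u·dn u)/D = 0.9640382505313505/0.9655188517412827 = 0.9984665227330756
cn(u+v) = (cn u·cn v − sn u·sn v·dn u·dn v)/D = 0.053450019459848/0.9655188517412827 = 0.05535885639462408
dn(u+v) = (dn u·dn v − m·sn u·sn v·cn u·cn v)/D = 0.8878035365039667/0.9655188517412827 = 0.9195092720383876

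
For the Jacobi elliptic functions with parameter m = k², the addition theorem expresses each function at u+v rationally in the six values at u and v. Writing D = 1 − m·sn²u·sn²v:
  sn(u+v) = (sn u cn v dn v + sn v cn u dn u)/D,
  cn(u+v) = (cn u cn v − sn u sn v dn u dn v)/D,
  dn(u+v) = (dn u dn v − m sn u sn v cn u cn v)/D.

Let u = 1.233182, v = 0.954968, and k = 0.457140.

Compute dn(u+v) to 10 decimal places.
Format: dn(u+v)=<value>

sn u = 0.9265210331892646, cn u = 0.3762429734332559, dn u = 0.9058728087582027
sn v = 0.8014936696796342, cn v = 0.5980032587398445, dn v = 0.93045947719018
m = k² = 0.2089769796
D = 1 − m·sn²u·sn²v = 0.8847584192850887
dn(u+v) = (dn u·dn v − m·sn u·sn v·cn u·cn v)/D = 0.8079618362406407/0.8847584192850887 = 0.913200506069779

dn(u+v)=0.9132005061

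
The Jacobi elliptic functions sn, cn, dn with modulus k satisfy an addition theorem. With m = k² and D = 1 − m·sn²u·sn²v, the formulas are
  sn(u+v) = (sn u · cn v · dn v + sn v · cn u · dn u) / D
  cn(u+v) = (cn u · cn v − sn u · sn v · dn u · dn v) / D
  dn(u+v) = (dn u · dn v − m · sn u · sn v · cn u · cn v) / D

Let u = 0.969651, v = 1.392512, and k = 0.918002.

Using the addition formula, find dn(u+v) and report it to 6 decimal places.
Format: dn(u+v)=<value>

sn u = 0.7611228210757878, cn u = 0.6486077791991353, dn u = 0.7154027963085404
sn v = 0.9054541920519126, cn v = 0.4244439964183946, dn v = 0.5559604289957884
m = k² = 0.842727672004
D = 1 − m·sn²u·sn²v = 0.599751502930779
dn(u+v) = (dn u·dn v − m·sn u·sn v·cn u·cn v)/D = 0.2378494272464262/0.599751502930779 = 0.396579960340471

dn(u+v)=0.396580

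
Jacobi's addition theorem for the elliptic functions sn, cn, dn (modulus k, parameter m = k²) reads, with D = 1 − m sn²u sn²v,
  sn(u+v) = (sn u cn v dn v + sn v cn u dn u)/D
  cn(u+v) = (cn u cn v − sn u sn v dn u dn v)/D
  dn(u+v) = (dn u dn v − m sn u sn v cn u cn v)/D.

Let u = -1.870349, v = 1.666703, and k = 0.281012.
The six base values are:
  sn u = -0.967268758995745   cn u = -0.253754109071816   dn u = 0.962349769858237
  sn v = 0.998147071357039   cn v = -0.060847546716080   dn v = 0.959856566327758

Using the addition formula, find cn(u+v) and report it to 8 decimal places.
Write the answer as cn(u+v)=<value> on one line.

cn(u+v)=0.97935800

m = k² = 0.078967744144
D = 1 − m·sn²u·sn²v = 0.9263906254397484
cn(u+v) = (cn u·cn v − sn u·sn v·dn u·dn v)/D = 0.9072680717229951/0.9263906254397484 = 0.9793580016986074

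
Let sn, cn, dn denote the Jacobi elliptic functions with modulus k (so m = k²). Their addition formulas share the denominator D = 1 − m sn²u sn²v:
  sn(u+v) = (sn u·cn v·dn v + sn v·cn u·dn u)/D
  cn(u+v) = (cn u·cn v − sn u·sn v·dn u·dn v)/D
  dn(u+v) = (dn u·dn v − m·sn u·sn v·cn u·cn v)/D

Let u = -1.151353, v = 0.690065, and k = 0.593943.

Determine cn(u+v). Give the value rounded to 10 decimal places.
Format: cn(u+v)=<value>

cn(u+v)=0.8979202844

sn u = -0.8832527155316399, cn u = 0.4688972600751512, dn u = 0.8513477464637544
sn v = 0.6230186148645602, cn v = 0.7822070093857794, dn v = 0.9290168002601833
m = k² = 0.352768287249
D = 1 − m·sn²u·sn²v = 0.8931777933535501
cn(u+v) = (cn u·cn v − sn u·sn v·dn u·dn v)/D = 0.8020024582567272/0.8931777933535501 = 0.8979202844324046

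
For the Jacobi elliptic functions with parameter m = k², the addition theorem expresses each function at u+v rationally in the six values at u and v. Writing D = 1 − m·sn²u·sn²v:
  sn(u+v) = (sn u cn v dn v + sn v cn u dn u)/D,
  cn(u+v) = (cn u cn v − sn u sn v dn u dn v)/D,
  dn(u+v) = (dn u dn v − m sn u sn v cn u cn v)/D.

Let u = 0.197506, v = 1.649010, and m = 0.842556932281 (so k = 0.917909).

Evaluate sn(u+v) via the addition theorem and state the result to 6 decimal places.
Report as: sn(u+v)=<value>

sn(u+v)=0.977134

sn u = 0.1951733636112472, cn u = 0.9807687587482953, dn u = 0.9838215186349379
sn v = 0.953714019472025, cn v = 0.300715096166644, dn v = 0.4833581777686238
m = k² = 0.842556932281
D = 1 − m·sn²u·sn²v = 0.9708071373948708
sn(u+v) = (sn u·cn v·dn v + sn v·cn u·dn u)/D = 0.9486090554184972/0.9708071373948708 = 0.9771344058759793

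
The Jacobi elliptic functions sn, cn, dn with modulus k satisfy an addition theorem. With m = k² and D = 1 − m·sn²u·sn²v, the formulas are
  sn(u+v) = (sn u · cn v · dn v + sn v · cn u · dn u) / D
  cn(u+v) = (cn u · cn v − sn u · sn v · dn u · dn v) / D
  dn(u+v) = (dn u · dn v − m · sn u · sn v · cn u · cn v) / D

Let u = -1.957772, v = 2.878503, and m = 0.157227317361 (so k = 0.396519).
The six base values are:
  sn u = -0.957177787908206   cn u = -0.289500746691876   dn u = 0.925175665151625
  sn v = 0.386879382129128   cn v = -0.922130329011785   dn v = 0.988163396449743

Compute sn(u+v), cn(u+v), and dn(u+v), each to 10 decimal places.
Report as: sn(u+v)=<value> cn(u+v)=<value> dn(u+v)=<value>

m = k² = 0.157227317361
D = 1 − m·sn²u·sn²v = 0.9784392234122102
sn(u+v) = (sn u·cn v·dn v + sn v·cn u·dn u)/D = 0.7685737725620549/0.9784392234122102 = 0.7855099776986962
cn(u+v) = (cn u·cn v − sn u·sn v·dn u·dn v)/D = 0.6055061271706668/0.9784392234122102 = 0.6188489920293914
dn(u+v) = (dn u·dn v − m·sn u·sn v·cn u·cn v)/D = 0.9297678474628838/0.9784392234122102 = 0.9502561070890128

sn(u+v)=0.7855099777 cn(u+v)=0.6188489920 dn(u+v)=0.9502561071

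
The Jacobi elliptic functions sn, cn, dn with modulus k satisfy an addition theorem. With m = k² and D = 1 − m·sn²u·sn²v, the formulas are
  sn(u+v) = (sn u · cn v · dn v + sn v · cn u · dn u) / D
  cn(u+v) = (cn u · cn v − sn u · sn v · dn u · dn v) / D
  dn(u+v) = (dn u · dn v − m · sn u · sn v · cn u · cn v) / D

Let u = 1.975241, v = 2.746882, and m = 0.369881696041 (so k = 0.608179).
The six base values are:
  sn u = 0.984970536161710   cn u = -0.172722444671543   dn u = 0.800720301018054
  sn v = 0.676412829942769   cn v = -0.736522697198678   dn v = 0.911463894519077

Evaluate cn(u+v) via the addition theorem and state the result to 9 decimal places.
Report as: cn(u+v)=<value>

m = k² = 0.369881696041
D = 1 − m·sn²u·sn²v = 0.8358151833344944
cn(u+v) = (cn u·cn v − sn u·sn v·dn u·dn v)/D = -0.3590312642331749/0.8358151833344944 = -0.4295581982619836

cn(u+v)=-0.429558198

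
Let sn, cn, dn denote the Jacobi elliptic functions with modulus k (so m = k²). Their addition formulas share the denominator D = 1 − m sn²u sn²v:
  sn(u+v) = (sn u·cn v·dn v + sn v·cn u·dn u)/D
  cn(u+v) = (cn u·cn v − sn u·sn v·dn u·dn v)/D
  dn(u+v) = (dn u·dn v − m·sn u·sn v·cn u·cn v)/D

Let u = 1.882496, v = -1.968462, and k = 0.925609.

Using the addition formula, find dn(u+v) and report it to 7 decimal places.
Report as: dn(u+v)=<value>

sn u = 0.9784989351317987, cn u = 0.2062518701634874, dn u = 0.4239033708525127
sn v = -0.9852606198273441, cn v = 0.1710599632217831, dn v = 0.4102655698656926
m = k² = 0.856752020881
D = 1 − m·sn²u·sn²v = 0.2036974588922739
dn(u+v) = (dn u·dn v − m·sn u·sn v·cn u·cn v)/D = 0.2030545242118239/0.2036974588922739 = 0.9968436784437746

dn(u+v)=0.9968437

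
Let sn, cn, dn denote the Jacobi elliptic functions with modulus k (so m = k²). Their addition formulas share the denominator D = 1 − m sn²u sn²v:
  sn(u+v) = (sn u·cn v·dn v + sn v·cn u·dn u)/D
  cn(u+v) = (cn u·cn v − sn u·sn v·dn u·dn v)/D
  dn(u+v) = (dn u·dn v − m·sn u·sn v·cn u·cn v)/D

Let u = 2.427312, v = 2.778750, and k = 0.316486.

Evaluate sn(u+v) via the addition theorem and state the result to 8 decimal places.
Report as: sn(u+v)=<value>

sn u = 0.7105421271835515, cn u = -0.7036546635228631, dn u = 0.9743872426979555
sn v = 0.430324779696086, cn v = -0.9026741294506645, dn v = 0.9906824931668226
m = k² = 0.100163388196
D = 1 − m·sn²u·sn²v = 0.9906355692868417
sn(u+v) = (sn u·cn v·dn v + sn v·cn u·dn u)/D = -0.9304563532337696/0.9906355692868417 = -0.9392519126923788

sn(u+v)=-0.93925191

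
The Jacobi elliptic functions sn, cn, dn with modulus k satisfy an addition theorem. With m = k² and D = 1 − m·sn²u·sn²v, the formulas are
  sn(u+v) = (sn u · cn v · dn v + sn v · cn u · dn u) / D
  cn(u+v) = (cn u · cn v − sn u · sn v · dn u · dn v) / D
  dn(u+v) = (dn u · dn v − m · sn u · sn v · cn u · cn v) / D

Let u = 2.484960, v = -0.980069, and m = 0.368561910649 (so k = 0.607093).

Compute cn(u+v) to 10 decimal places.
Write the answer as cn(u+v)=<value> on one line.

cn(u+v)=0.1992254667

sn u = 0.8271509225700085, cn u = -0.5619798495422979, dn u = 0.8647761617937761
sn v = -0.8031964782720284, cn v = 0.5957142077300247, dn v = 0.8730587902256546
m = k² = 0.368561910649
D = 1 − m·sn²u·sn²v = 0.8373239724057369
cn(u+v) = (cn u·cn v − sn u·sn v·dn u·dn v)/D = 0.1668162591475892/0.8373239724057369 = 0.1992254666593448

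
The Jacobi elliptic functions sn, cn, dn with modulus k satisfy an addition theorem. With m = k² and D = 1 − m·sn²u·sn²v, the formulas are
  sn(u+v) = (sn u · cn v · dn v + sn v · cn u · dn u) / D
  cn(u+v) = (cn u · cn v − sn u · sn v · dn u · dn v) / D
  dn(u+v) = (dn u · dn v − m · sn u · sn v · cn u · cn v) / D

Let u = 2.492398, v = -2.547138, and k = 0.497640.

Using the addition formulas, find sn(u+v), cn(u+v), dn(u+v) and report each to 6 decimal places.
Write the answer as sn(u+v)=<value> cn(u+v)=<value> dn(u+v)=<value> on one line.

sn(u+v)=-0.054706 cn(u+v)=0.998503 dn(u+v)=0.999629

sn u = 0.7531420488565462, cn u = -0.6578579286169346, dn u = 0.9271082733468114
sn v = -0.7186721872687256, cn v = -0.6953490398687452, dn v = 0.933859524175125
m = k² = 0.2476455696
D = 1 − m·sn²u·sn²v = 0.9274485611895032
sn(u+v) = (sn u·cn v·dn v + sn v·cn u·dn u)/D = -0.0507369181523786/0.9274485611895032 = -0.05470591068393674
cn(u+v) = (cn u·cn v − sn u·sn v·dn u·dn v)/D = 0.9260597166429811/0.9274485611895032 = 0.9985025104306154
dn(u+v) = (dn u·dn v − m·sn u·sn v·cn u·cn v)/D = 0.9271048138120085/0.9274485611895032 = 0.9996293623259776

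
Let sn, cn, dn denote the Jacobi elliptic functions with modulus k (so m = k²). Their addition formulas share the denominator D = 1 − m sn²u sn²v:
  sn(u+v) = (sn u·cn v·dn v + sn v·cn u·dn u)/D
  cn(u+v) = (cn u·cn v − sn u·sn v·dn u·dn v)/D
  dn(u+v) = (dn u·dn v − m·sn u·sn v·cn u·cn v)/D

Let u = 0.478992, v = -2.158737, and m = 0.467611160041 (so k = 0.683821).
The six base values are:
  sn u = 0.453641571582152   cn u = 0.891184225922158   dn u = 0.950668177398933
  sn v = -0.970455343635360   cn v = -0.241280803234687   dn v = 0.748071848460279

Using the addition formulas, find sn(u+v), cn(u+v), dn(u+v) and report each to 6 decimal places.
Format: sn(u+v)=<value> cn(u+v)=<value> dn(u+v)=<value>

m = k² = 0.467611160041
D = 1 − m·sn²u·sn²v = 0.9093721511533757
sn(u+v) = (sn u·cn v·dn v + sn v·cn u·dn u)/D = -0.9040698519724771/0.9093721511533757 = -0.994169274730732
cn(u+v) = (cn u·cn v − sn u·sn v·dn u·dn v)/D = 0.09805820744731812/0.9093721511533757 = 0.1078306690203223
dn(u+v) = (dn u·dn v − m·sn u·sn v·cn u·cn v)/D = 0.6669027886639526/0.9093721511533757 = 0.733366188768928

sn(u+v)=-0.994169 cn(u+v)=0.107831 dn(u+v)=0.733366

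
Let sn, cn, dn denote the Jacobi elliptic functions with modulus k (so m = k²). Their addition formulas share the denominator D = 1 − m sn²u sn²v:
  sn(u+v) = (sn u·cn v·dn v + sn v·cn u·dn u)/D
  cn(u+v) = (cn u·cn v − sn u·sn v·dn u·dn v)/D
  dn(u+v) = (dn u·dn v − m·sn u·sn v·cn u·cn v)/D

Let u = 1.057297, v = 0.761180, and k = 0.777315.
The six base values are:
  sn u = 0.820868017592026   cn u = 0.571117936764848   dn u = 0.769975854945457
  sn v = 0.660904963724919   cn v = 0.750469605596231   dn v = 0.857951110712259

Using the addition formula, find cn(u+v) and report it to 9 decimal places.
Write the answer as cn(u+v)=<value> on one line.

m = k² = 0.604218609225
D = 1 − m·sn²u·sn²v = 0.8221643631594978
cn(u+v) = (cn u·cn v − sn u·sn v·dn u·dn v)/D = 0.07021986031659956/0.8221643631594978 = 0.08540854294237646

cn(u+v)=0.085408543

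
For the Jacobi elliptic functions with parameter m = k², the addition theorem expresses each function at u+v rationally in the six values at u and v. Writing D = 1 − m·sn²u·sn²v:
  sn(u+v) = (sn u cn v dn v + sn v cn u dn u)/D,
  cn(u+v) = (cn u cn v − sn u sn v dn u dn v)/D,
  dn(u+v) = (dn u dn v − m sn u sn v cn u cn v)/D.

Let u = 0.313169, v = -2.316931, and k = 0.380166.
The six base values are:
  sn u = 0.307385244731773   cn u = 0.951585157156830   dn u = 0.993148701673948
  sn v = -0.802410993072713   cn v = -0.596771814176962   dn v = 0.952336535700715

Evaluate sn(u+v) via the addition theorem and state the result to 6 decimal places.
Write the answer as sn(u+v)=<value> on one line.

sn(u+v)=-0.941303

m = k² = 0.144526187556
D = 1 − m·sn²u·sn²v = 0.9912076226400267
sn(u+v) = (sn u·cn v·dn v + sn v·cn u·dn u)/D = -0.933026516281123/0.9912076226400267 = -0.9413028057593609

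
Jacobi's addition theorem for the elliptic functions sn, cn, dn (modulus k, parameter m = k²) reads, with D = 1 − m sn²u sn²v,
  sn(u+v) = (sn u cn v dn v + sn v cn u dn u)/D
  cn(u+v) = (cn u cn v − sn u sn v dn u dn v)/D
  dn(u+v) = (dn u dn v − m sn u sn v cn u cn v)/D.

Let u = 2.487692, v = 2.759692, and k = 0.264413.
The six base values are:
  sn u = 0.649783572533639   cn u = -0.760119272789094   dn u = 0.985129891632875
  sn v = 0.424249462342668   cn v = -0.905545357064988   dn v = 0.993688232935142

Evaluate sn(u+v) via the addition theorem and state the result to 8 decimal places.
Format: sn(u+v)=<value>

sn(u+v)=-0.90719949

m = k² = 0.069914234569
D = 1 − m·sn²u·sn²v = 0.9946869284608336
sn(u+v) = (sn u·cn v·dn v + sn v·cn u·dn u)/D = -0.9023794772155267/0.9946869284608336 = -0.9071994930222494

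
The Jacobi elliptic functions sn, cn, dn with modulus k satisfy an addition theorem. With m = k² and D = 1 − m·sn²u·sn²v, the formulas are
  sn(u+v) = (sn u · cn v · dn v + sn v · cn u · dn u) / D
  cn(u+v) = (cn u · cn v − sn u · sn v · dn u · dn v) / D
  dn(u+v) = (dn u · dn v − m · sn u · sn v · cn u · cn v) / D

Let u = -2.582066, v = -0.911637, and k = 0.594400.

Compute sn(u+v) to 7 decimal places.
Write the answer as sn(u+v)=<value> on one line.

sn(u+v)=0.0007854

sn u = -0.7665110832055085, cn u = -0.642231079381182, dn u = 0.8901773485228005
sn v = -0.7669598723395224, cn v = 0.6416950632667697, dn v = 0.8900407637532538
m = k² = 0.35331136
D = 1 − m·sn²u·sn²v = 0.8778932243818288
sn(u+v) = (sn u·cn v·dn v + sn v·cn u·dn u)/D = 0.0006894943121850021/0.8778932243818288 = 0.0007853965528330755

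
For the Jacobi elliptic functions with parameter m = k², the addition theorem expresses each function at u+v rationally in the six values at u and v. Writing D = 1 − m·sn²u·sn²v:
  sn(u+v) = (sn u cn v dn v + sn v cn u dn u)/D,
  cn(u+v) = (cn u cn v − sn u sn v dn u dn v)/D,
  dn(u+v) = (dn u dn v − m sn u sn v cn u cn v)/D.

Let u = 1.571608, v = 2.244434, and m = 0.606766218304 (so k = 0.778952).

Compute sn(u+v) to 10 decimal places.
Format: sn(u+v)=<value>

sn(u+v)=0.0975998045

sn u = 0.9700788877360871, cn u = 0.242789933005296, dn u = 0.6549815268997279
sn v = 0.983523516556878, cn v = -0.1807802322699929, dn v = 0.6427004023926672
m = k² = 0.606766218304
D = 1 − m·sn²u·sn²v = 0.4476619065645004
sn(u+v) = (sn u·cn v·dn v + sn v·cn u·dn u)/D = 0.04369171455529521/0.4476619065645004 = 0.09759980448325232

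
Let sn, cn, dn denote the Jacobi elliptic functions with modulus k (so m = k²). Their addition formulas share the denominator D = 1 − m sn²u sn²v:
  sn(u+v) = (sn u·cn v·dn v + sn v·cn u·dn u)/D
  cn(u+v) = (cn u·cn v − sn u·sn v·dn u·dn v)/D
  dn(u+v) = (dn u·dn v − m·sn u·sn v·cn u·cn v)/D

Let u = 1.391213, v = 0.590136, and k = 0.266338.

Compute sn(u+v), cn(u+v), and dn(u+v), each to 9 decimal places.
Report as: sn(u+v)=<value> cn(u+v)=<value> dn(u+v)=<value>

sn u = 0.9798320990707119, cn u = 0.199822565369086, dn u = 0.965347851607284
sn v = 0.5545914741643165, cn v = 0.8321227654524603, dn v = 0.9890308969469353
m = k² = 0.070935930244
D = 1 − m·sn²u·sn²v = 0.9790532826985857
sn(u+v) = (sn u·cn v·dn v + sn v·cn u·dn u)/D = 0.9133767847254995/0.9790532826985857 = 0.932918361917892
cn(u+v) = (cn u·cn v − sn u·sn v·dn u·dn v)/D = -0.3525452871439149/0.9790532826985857 = -0.3600879475856378
dn(u+v) = (dn u·dn v − m·sn u·sn v·cn u·cn v)/D = 0.9483493677452497/0.9790532826985857 = 0.9686391787904472

sn(u+v)=0.932918362 cn(u+v)=-0.360087948 dn(u+v)=0.968639179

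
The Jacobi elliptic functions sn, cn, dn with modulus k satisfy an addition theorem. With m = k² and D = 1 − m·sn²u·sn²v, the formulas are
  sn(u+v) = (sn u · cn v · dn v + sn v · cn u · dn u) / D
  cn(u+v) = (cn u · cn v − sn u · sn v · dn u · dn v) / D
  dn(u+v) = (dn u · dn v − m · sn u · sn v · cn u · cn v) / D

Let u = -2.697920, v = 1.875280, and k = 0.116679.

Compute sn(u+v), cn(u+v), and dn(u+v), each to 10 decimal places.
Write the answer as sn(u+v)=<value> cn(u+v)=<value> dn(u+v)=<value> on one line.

sn(u+v)=-0.7321938252 cn(u+v)=0.6810963238 dn(u+v)=0.9963440341

sn u = -0.4387825759876607, cn u = -0.8985932622770064, dn u = 0.9986885884306394
sn v = 0.9561858309707701, cn v = -0.2927604082705478, dn v = 0.9937569359110718
m = k² = 0.013613989041
D = 1 − m·sn²u·sn²v = 0.9976035479076615
sn(u+v) = (sn u·cn v·dn v + sn v·cn u·dn u)/D = -0.7304391578086992/0.9976035479076615 = -0.7321938252331765
cn(u+v) = (cn u·cn v − sn u·sn v·dn u·dn v)/D = 0.6794641090872072/0.9976035479076615 = 0.6810963237974557
dn(u+v) = (dn u·dn v − m·sn u·sn v·cn u·cn v)/D = 0.9939563433700739/0.9976035479076615 = 0.9963440341153185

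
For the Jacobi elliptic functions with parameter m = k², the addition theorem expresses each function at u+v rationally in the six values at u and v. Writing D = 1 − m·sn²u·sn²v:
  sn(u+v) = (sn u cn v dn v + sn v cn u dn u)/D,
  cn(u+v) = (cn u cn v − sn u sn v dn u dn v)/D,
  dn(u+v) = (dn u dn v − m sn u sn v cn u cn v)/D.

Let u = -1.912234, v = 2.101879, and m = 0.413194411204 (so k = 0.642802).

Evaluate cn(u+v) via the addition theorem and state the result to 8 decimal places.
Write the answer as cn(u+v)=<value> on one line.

sn u = -0.995375956246731, cn u = -0.09605574280544535, dn u = 0.7685167610636532
sn v = 0.970618399534284, cn v = -0.2406240272406418, dn v = 0.7814918509979202
m = k² = 0.413194411204
D = 1 − m·sn²u·sn²v = 0.6143211974058593
cn(u+v) = (cn u·cn v − sn u·sn v·dn u·dn v)/D = 0.6033610671984437/0.6143211974058593 = 0.9821589581253297

cn(u+v)=0.98215896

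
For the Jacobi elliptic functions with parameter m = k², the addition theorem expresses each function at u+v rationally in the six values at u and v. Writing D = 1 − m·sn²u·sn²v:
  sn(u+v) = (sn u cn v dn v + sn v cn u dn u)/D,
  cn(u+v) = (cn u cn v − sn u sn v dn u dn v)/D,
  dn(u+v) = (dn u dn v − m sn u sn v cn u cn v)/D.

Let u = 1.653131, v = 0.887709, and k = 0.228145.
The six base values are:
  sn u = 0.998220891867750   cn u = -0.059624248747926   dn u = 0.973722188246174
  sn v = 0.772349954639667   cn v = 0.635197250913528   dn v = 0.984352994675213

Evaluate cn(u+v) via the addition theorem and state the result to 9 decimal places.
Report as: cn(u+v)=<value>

cn(u+v)=-0.801644932

m = k² = 0.052050141025
D = 1 − m·sn²u·sn²v = 0.9690611995523323
cn(u+v) = (cn u·cn v − sn u·sn v·dn u·dn v)/D = -0.7768429989413242/0.9690611995523323 = -0.8016449315071068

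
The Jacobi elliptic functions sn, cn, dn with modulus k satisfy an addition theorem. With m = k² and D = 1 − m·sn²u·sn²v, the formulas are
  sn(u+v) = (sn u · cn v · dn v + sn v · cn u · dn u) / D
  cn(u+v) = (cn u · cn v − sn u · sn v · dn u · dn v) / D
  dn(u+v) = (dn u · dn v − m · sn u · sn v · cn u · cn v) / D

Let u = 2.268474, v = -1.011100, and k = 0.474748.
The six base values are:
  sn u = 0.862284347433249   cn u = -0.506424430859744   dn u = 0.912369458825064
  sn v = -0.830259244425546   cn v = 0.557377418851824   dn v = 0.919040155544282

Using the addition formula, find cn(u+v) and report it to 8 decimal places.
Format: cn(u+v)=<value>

m = k² = 0.225385663504
D = 1 − m·sn²u·sn²v = 0.8844806510003968
cn(u+v) = (cn u·cn v − sn u·sn v·dn u·dn v)/D = 0.3180319861337668/0.8844806510003968 = 0.35956918421455

cn(u+v)=0.35956918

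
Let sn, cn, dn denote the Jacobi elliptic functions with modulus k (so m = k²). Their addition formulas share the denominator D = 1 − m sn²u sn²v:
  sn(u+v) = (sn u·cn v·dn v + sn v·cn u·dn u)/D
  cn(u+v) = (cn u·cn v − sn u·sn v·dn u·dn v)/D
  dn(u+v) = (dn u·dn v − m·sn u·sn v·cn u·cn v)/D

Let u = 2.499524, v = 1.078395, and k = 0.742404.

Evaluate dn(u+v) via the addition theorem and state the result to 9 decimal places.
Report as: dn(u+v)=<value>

dn(u+v)=0.986651190

sn u = 0.9152859489161299, cn u = -0.4028047066714832, dn u = 0.7336644398666247
sn v = 0.8347971061940175, cn v = 0.5505577095001888, dn v = 0.7847939980562209
m = k² = 0.551163699216
D = 1 − m·sn²u·sn²v = 0.6782222083795824
dn(u+v) = (dn u·dn v − m·sn u·sn v·cn u·cn v)/D = 0.6691687490630746/0.6782222083795824 = 0.9866511901193292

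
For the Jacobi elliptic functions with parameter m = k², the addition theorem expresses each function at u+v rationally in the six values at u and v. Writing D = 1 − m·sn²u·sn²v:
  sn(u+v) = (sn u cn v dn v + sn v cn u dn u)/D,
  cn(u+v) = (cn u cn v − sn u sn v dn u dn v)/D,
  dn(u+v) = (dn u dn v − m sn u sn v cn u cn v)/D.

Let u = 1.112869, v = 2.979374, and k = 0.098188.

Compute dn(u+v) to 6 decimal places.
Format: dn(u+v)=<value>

sn u = 0.8962061742170267, cn u = 0.4436377951609628, dn u = 0.9961207668883669
sn v = 0.1690089817820136, cn v = -0.9856145108900371, dn v = 0.999862299250168
m = k² = 0.009640883344
D = 1 − m·sn²u·sn²v = 0.9997788167365444
dn(u+v) = (dn u·dn v − m·sn u·sn v·cn u·cn v)/D = 0.9966221139410391/0.9997788167365444 = 0.9968425988402022

dn(u+v)=0.996843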